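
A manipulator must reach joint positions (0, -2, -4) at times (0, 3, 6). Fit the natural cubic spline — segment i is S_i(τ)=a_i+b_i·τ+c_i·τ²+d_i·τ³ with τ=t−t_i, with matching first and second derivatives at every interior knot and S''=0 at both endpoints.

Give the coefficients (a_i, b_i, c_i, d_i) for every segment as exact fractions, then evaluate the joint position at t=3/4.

Δ: Δ0=-2/3, Δ1=-2/3
row 1: diag=12, rhs=0; c'=1/4, d'=0
back: M1=0
M: M0=0, M1=0, M2=0
seg 0: a=0, c=M0/2=0, d=(M1−M0)/(6·3)=0, b=Δ0−h0·(2M0+M1)/6=-2/3
seg 1: a=-2, c=M1/2=0, d=(M2−M1)/(6·3)=0, b=Δ1−h1·(2M1+M2)/6=-2/3
t_q=3/4 → seg 0, τ=3/4; S=0+-2/3·τ+0·τ²+0·τ³=-1/2

  seg 0: a=0 b=-2/3 c=0 d=0
  seg 1: a=-2 b=-2/3 c=0 d=0
S(3/4) = -1/2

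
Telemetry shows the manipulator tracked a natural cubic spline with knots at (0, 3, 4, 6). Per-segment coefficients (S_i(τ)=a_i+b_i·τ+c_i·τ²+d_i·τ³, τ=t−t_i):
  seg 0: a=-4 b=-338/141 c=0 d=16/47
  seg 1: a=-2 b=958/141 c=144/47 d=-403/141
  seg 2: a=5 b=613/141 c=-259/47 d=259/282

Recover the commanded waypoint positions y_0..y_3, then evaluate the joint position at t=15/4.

y_0=-4 y_1=-2 y_2=5 y_3=-1
S(15/4) = 10869/3008

y_0 = S_0(0) = a_0 = -4
y_1 = S_1(0) = a_1 = -2
y_2 = S_2(0) = a_2 = 5
y_3 = S_2(2) = -1
t_q=15/4 is in segment 1 (τ=3/4); S_1(τ)=10869/3008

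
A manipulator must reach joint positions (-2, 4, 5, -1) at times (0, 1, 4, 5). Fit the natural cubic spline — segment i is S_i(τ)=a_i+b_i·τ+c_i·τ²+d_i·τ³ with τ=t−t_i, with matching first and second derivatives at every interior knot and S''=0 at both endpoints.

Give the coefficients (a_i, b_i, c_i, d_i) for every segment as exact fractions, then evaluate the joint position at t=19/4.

  seg 0: a=-2 b=1069/165 c=0 d=-79/165
  seg 1: a=4 b=832/165 c=-79/55 d=-2/45
  seg 2: a=5 b=-788/165 c=-101/55 d=101/165
S(19/4) = 453/704

Δ: Δ0=6, Δ1=1/3, Δ2=-6
row 1: diag=8, rhs=-34; c'=3/8, d'=-17/4
row 2: denom=8−3·3/8=55/8; d'=(-38−3·-17/4)/(55/8)=-202/55
back: M2=-202/55
back: M1=-17/4−3/8·-202/55=-158/55
M: M0=0, M1=-158/55, M2=-202/55, M3=0
seg 0: a=-2, c=M0/2=0, d=(M1−M0)/(6·1)=-79/165, b=Δ0−h0·(2M0+M1)/6=1069/165
seg 1: a=4, c=M1/2=-79/55, d=(M2−M1)/(6·3)=-2/45, b=Δ1−h1·(2M1+M2)/6=832/165
seg 2: a=5, c=M2/2=-101/55, d=(M3−M2)/(6·1)=101/165, b=Δ2−h2·(2M2+M3)/6=-788/165
t_q=19/4 → seg 2, τ=3/4; S=5+-788/165·τ+-101/55·τ²+101/165·τ³=453/704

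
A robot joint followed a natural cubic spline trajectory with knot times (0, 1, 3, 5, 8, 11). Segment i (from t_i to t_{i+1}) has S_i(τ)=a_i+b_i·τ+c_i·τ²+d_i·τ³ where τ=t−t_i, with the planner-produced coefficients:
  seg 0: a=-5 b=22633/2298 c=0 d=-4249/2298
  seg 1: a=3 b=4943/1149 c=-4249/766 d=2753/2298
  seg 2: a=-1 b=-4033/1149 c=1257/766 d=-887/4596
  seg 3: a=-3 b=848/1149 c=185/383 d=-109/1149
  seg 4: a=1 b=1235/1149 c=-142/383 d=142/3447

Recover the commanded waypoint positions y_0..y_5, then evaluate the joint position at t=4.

y_0=-5 y_1=3 y_2=-1 y_3=-3 y_4=1 y_5=2
S(4) = -4691/1532

y_0 = S_0(0) = a_0 = -5
y_1 = S_1(0) = a_1 = 3
y_2 = S_2(0) = a_2 = -1
y_3 = S_3(0) = a_3 = -3
y_4 = S_4(0) = a_4 = 1
y_5 = S_4(3) = 2
t_q=4 is in segment 2 (τ=1); S_2(τ)=-4691/1532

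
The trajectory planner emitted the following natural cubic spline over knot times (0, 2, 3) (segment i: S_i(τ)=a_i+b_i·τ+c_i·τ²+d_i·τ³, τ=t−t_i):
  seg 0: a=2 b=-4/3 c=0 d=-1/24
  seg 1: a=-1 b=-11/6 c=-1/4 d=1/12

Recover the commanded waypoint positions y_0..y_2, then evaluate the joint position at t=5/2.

y_0 = S_0(0) = a_0 = 2
y_1 = S_1(0) = a_1 = -1
y_2 = S_1(1) = -3
t_q=5/2 is in segment 1 (τ=1/2); S_1(τ)=-63/32

y_0=2 y_1=-1 y_2=-3
S(5/2) = -63/32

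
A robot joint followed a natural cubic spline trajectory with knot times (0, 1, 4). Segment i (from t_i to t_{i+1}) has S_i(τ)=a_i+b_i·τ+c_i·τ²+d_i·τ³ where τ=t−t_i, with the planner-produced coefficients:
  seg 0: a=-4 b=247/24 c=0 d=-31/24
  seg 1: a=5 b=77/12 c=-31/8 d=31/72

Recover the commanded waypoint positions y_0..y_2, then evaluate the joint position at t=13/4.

y_0 = S_0(0) = a_0 = -4
y_1 = S_1(0) = a_1 = 5
y_2 = S_1(3) = 1
t_q=13/4 is in segment 1 (τ=9/4); S_1(τ)=2419/512

y_0=-4 y_1=5 y_2=1
S(13/4) = 2419/512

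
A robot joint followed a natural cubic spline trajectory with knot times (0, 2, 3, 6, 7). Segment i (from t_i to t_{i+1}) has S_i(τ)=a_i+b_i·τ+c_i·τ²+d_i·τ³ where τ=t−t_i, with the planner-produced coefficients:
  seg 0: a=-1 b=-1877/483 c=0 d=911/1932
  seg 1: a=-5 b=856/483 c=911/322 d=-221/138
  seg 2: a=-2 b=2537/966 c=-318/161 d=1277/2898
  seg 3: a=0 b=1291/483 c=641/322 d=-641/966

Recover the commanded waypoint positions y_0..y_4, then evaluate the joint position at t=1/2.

y_0 = S_0(0) = a_0 = -1
y_1 = S_1(0) = a_1 = -5
y_2 = S_2(0) = a_2 = -2
y_3 = S_3(0) = a_3 = 0
y_4 = S_3(1) = 4
t_q=1/2 is in segment 0 (τ=1/2); S_0(τ)=-14859/5152

y_0=-1 y_1=-5 y_2=-2 y_3=0 y_4=4
S(1/2) = -14859/5152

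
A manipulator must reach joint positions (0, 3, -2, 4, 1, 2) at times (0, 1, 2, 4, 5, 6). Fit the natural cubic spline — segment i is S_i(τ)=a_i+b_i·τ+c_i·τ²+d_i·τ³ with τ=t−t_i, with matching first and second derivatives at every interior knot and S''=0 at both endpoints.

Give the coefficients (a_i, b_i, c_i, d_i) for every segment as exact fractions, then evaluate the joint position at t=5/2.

Δ: Δ0=3, Δ1=-5, Δ2=3, Δ3=-3, Δ4=1
row 1: diag=4, rhs=-48; c'=1/4, d'=-12
row 2: denom=6−1·1/4=23/4; d'=(48−1·-12)/(23/4)=240/23
row 3: denom=6−2·8/23=122/23; d'=(-36−2·240/23)/(122/23)=-654/61
row 4: denom=4−1·23/122=465/122; d'=(24−1·-654/61)/(465/122)=1412/155
back: M4=1412/155
back: M3=-654/61−23/122·1412/155=-1928/155
back: M2=240/23−8/23·-1928/155=2288/155
back: M1=-12−1/4·2288/155=-2432/155
M: M0=0, M1=-2432/155, M2=2288/155, M3=-1928/155, M4=1412/155, M5=0
seg 0: a=0, c=M0/2=0, d=(M1−M0)/(6·1)=-1216/465, b=Δ0−h0·(2M0+M1)/6=2611/465
seg 1: a=3, c=M1/2=-1216/155, d=(M2−M1)/(6·1)=472/93, b=Δ1−h1·(2M1+M2)/6=-1037/465
seg 2: a=-2, c=M2/2=1144/155, d=(M3−M2)/(6·2)=-34/15, b=Δ2−h2·(2M2+M3)/6=-1253/465
seg 3: a=4, c=M3/2=-964/155, d=(M4−M3)/(6·1)=334/93, b=Δ3−h3·(2M3+M4)/6=-173/465
seg 4: a=1, c=M4/2=706/155, d=(M5−M4)/(6·1)=-706/465, b=Δ4−h4·(2M4+M5)/6=-947/465
t_q=5/2 → seg 2, τ=1/2; S=-2+-1253/465·τ+1144/155·τ²+-34/15·τ³=-1107/620

  seg 0: a=0 b=2611/465 c=0 d=-1216/465
  seg 1: a=3 b=-1037/465 c=-1216/155 d=472/93
  seg 2: a=-2 b=-1253/465 c=1144/155 d=-34/15
  seg 3: a=4 b=-173/465 c=-964/155 d=334/93
  seg 4: a=1 b=-947/465 c=706/155 d=-706/465
S(5/2) = -1107/620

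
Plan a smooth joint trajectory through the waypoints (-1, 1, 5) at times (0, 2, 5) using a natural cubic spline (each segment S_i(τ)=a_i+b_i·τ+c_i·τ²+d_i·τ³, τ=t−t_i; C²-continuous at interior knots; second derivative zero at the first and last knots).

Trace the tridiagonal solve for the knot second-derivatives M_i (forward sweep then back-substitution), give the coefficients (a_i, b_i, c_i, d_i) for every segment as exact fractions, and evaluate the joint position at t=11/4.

  seg 0: a=-1 b=14/15 c=0 d=1/60
  seg 1: a=1 b=17/15 c=1/10 d=-1/90
S(11/4) = 1217/640

Δ: Δ0=1, Δ1=4/3
row 1: diag=10, rhs=2; c'=3/10, d'=1/5
back: M1=1/5
M: M0=0, M1=1/5, M2=0
seg 0: a=-1, c=M0/2=0, d=(M1−M0)/(6·2)=1/60, b=Δ0−h0·(2M0+M1)/6=14/15
seg 1: a=1, c=M1/2=1/10, d=(M2−M1)/(6·3)=-1/90, b=Δ1−h1·(2M1+M2)/6=17/15
t_q=11/4 → seg 1, τ=3/4; S=1+17/15·τ+1/10·τ²+-1/90·τ³=1217/640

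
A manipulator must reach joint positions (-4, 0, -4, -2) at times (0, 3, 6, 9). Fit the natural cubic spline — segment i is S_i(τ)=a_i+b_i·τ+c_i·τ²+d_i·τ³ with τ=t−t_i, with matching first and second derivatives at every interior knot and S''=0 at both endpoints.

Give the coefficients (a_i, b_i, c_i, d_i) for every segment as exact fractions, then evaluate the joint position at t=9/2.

Δ: Δ0=4/3, Δ1=-4/3, Δ2=2/3
row 1: diag=12, rhs=-16; c'=1/4, d'=-4/3
row 2: denom=12−3·1/4=45/4; d'=(12−3·-4/3)/(45/4)=64/45
back: M2=64/45
back: M1=-4/3−1/4·64/45=-76/45
M: M0=0, M1=-76/45, M2=64/45, M3=0
seg 0: a=-4, c=M0/2=0, d=(M1−M0)/(6·3)=-38/405, b=Δ0−h0·(2M0+M1)/6=98/45
seg 1: a=0, c=M1/2=-38/45, d=(M2−M1)/(6·3)=14/81, b=Δ1−h1·(2M1+M2)/6=-16/45
seg 2: a=-4, c=M2/2=32/45, d=(M3−M2)/(6·3)=-32/405, b=Δ2−h2·(2M2+M3)/6=-34/45
t_q=9/2 → seg 1, τ=3/2; S=0+-16/45·τ+-38/45·τ²+14/81·τ³=-37/20

  seg 0: a=-4 b=98/45 c=0 d=-38/405
  seg 1: a=0 b=-16/45 c=-38/45 d=14/81
  seg 2: a=-4 b=-34/45 c=32/45 d=-32/405
S(9/2) = -37/20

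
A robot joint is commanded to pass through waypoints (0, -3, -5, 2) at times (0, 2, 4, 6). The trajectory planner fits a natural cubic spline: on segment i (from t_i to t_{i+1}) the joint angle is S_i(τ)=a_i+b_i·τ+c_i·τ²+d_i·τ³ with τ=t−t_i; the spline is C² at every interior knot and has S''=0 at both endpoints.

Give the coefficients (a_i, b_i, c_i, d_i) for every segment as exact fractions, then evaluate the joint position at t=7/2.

Δ: Δ0=-3/2, Δ1=-1, Δ2=7/2
row 1: diag=8, rhs=3; c'=1/4, d'=3/8
row 2: denom=8−2·1/4=15/2; d'=(27−2·3/8)/(15/2)=7/2
back: M2=7/2
back: M1=3/8−1/4·7/2=-1/2
M: M0=0, M1=-1/2, M2=7/2, M3=0
seg 0: a=0, c=M0/2=0, d=(M1−M0)/(6·2)=-1/24, b=Δ0−h0·(2M0+M1)/6=-4/3
seg 1: a=-3, c=M1/2=-1/4, d=(M2−M1)/(6·2)=1/3, b=Δ1−h1·(2M1+M2)/6=-11/6
seg 2: a=-5, c=M2/2=7/4, d=(M3−M2)/(6·2)=-7/24, b=Δ2−h2·(2M2+M3)/6=7/6
t_q=7/2 → seg 1, τ=3/2; S=-3+-11/6·τ+-1/4·τ²+1/3·τ³=-83/16

  seg 0: a=0 b=-4/3 c=0 d=-1/24
  seg 1: a=-3 b=-11/6 c=-1/4 d=1/3
  seg 2: a=-5 b=7/6 c=7/4 d=-7/24
S(7/2) = -83/16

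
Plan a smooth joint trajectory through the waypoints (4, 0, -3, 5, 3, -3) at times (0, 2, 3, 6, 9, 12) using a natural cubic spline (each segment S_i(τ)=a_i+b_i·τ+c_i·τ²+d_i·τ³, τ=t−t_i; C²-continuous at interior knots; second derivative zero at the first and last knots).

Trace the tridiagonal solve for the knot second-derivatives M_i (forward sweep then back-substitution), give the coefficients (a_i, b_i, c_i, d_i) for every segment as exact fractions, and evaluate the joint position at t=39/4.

Δ: Δ0=-2, Δ1=-3, Δ2=8/3, Δ3=-2/3, Δ4=-2
row 1: diag=6, rhs=-6; c'=1/6, d'=-1
row 2: denom=8−1·1/6=47/6; d'=(34−1·-1)/(47/6)=210/47
row 3: denom=12−3·18/47=510/47; d'=(-20−3·210/47)/(510/47)=-157/51
row 4: denom=12−3·47/170=1899/170; d'=(-8−3·-157/51)/(1899/170)=70/633
back: M4=70/633
back: M3=-157/51−47/170·70/633=-656/211
back: M2=210/47−18/47·-656/211=1194/211
back: M1=-1−1/6·1194/211=-410/211
M: M0=0, M1=-410/211, M2=1194/211, M3=-656/211, M4=70/633, M5=0
seg 0: a=4, c=M0/2=0, d=(M1−M0)/(6·2)=-205/1266, b=Δ0−h0·(2M0+M1)/6=-856/633
seg 1: a=0, c=M1/2=-205/211, d=(M2−M1)/(6·1)=802/633, b=Δ1−h1·(2M1+M2)/6=-2086/633
seg 2: a=-3, c=M2/2=597/211, d=(M3−M2)/(6·3)=-925/1899, b=Δ2−h2·(2M2+M3)/6=-910/633
seg 3: a=5, c=M3/2=-328/211, d=(M4−M3)/(6·3)=1019/5697, b=Δ3−h3·(2M3+M4)/6=1511/633
seg 4: a=3, c=M4/2=35/633, d=(M5−M4)/(6·3)=-35/5697, b=Δ4−h4·(2M4+M5)/6=-1336/633
t_q=39/4 → seg 4, τ=3/4; S=3+-1336/633·τ+35/633·τ²+-35/5697·τ³=19521/13504

  seg 0: a=4 b=-856/633 c=0 d=-205/1266
  seg 1: a=0 b=-2086/633 c=-205/211 d=802/633
  seg 2: a=-3 b=-910/633 c=597/211 d=-925/1899
  seg 3: a=5 b=1511/633 c=-328/211 d=1019/5697
  seg 4: a=3 b=-1336/633 c=35/633 d=-35/5697
S(39/4) = 19521/13504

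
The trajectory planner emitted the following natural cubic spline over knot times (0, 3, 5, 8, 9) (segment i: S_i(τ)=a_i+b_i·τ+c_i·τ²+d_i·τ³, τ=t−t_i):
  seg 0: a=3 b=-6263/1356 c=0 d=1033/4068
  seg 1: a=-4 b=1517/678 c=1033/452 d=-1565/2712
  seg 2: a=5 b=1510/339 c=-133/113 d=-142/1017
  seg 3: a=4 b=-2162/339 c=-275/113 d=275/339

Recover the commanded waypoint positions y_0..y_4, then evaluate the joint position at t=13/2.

y_0 = S_0(0) = a_0 = 3
y_1 = S_1(0) = a_1 = -4
y_2 = S_2(0) = a_2 = 5
y_3 = S_3(0) = a_3 = 4
y_4 = S_3(1) = -4
t_q=13/2 is in segment 2 (τ=3/2); S_2(τ)=1935/226

y_0=3 y_1=-4 y_2=5 y_3=4 y_4=-4
S(13/2) = 1935/226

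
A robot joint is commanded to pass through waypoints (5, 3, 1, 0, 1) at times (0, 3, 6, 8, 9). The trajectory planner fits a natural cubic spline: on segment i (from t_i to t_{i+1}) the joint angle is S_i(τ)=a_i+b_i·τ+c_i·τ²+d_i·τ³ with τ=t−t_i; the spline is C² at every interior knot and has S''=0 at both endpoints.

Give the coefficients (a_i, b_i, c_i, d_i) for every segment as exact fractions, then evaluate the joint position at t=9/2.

  seg 0: a=5 b=-215/309 c=0 d=1/309
  seg 1: a=3 b=-188/309 c=3/103 d=-5/309
  seg 2: a=1 b=-269/309 c=-12/103 d=373/2472
  seg 3: a=0 b=293/618 c=325/412 d=-325/1236
S(9/2) = 1729/824

Δ: Δ0=-2/3, Δ1=-2/3, Δ2=-1/2, Δ3=1
row 1: diag=12, rhs=0; c'=1/4, d'=0
row 2: denom=10−3·1/4=37/4; d'=(1−3·0)/(37/4)=4/37
row 3: denom=6−2·8/37=206/37; d'=(9−2·4/37)/(206/37)=325/206
back: M3=325/206
back: M2=4/37−8/37·325/206=-24/103
back: M1=0−1/4·-24/103=6/103
M: M0=0, M1=6/103, M2=-24/103, M3=325/206, M4=0
seg 0: a=5, c=M0/2=0, d=(M1−M0)/(6·3)=1/309, b=Δ0−h0·(2M0+M1)/6=-215/309
seg 1: a=3, c=M1/2=3/103, d=(M2−M1)/(6·3)=-5/309, b=Δ1−h1·(2M1+M2)/6=-188/309
seg 2: a=1, c=M2/2=-12/103, d=(M3−M2)/(6·2)=373/2472, b=Δ2−h2·(2M2+M3)/6=-269/309
seg 3: a=0, c=M3/2=325/412, d=(M4−M3)/(6·1)=-325/1236, b=Δ3−h3·(2M3+M4)/6=293/618
t_q=9/2 → seg 1, τ=3/2; S=3+-188/309·τ+3/103·τ²+-5/309·τ³=1729/824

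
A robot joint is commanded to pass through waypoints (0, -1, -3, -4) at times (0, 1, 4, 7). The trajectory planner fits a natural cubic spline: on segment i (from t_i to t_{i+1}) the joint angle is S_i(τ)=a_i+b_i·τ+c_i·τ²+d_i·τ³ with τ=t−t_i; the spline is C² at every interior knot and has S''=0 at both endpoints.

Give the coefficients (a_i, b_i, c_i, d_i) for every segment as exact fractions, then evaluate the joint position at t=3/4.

  seg 0: a=0 b=-30/29 c=0 d=1/29
  seg 1: a=-1 b=-27/29 c=3/29 d=-4/783
  seg 2: a=-3 b=-13/29 c=5/87 d=-5/783
S(3/4) = -1413/1856

Δ: Δ0=-1, Δ1=-2/3, Δ2=-1/3
row 1: diag=8, rhs=2; c'=3/8, d'=1/4
row 2: denom=12−3·3/8=87/8; d'=(2−3·1/4)/(87/8)=10/87
back: M2=10/87
back: M1=1/4−3/8·10/87=6/29
M: M0=0, M1=6/29, M2=10/87, M3=0
seg 0: a=0, c=M0/2=0, d=(M1−M0)/(6·1)=1/29, b=Δ0−h0·(2M0+M1)/6=-30/29
seg 1: a=-1, c=M1/2=3/29, d=(M2−M1)/(6·3)=-4/783, b=Δ1−h1·(2M1+M2)/6=-27/29
seg 2: a=-3, c=M2/2=5/87, d=(M3−M2)/(6·3)=-5/783, b=Δ2−h2·(2M2+M3)/6=-13/29
t_q=3/4 → seg 0, τ=3/4; S=0+-30/29·τ+0·τ²+1/29·τ³=-1413/1856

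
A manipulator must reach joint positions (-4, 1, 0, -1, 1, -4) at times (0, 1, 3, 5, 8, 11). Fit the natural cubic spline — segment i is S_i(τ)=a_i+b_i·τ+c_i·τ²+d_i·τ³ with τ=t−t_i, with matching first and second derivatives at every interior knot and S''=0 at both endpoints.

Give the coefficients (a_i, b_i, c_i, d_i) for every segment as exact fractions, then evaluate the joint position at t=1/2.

  seg 0: a=-4 b=2293/383 c=0 d=-378/383
  seg 1: a=1 b=1159/383 c=-1134/383 d=1835/3064
  seg 2: a=0 b=-1249/766 c=969/1532 d=-103/3064
  seg 3: a=-1 b=190/383 c=165/383 d=-1289/10341
  seg 4: a=1 b=-109/383 c=-794/1149 d=794/10341
S(1/2) = -1731/1532

Δ: Δ0=5, Δ1=-1/2, Δ2=-1/2, Δ3=2/3, Δ4=-5/3
row 1: diag=6, rhs=-33; c'=1/3, d'=-11/2
row 2: denom=8−2·1/3=22/3; d'=(0−2·-11/2)/(22/3)=3/2
row 3: denom=10−2·3/11=104/11; d'=(7−2·3/2)/(104/11)=11/26
row 4: denom=12−3·33/104=1149/104; d'=(-14−3·11/26)/(1149/104)=-1588/1149
back: M4=-1588/1149
back: M3=11/26−33/104·-1588/1149=330/383
back: M2=3/2−3/11·330/383=969/766
back: M1=-11/2−1/3·969/766=-2268/383
M: M0=0, M1=-2268/383, M2=969/766, M3=330/383, M4=-1588/1149, M5=0
seg 0: a=-4, c=M0/2=0, d=(M1−M0)/(6·1)=-378/383, b=Δ0−h0·(2M0+M1)/6=2293/383
seg 1: a=1, c=M1/2=-1134/383, d=(M2−M1)/(6·2)=1835/3064, b=Δ1−h1·(2M1+M2)/6=1159/383
seg 2: a=0, c=M2/2=969/1532, d=(M3−M2)/(6·2)=-103/3064, b=Δ2−h2·(2M2+M3)/6=-1249/766
seg 3: a=-1, c=M3/2=165/383, d=(M4−M3)/(6·3)=-1289/10341, b=Δ3−h3·(2M3+M4)/6=190/383
seg 4: a=1, c=M4/2=-794/1149, d=(M5−M4)/(6·3)=794/10341, b=Δ4−h4·(2M4+M5)/6=-109/383
t_q=1/2 → seg 0, τ=1/2; S=-4+2293/383·τ+0·τ²+-378/383·τ³=-1731/1532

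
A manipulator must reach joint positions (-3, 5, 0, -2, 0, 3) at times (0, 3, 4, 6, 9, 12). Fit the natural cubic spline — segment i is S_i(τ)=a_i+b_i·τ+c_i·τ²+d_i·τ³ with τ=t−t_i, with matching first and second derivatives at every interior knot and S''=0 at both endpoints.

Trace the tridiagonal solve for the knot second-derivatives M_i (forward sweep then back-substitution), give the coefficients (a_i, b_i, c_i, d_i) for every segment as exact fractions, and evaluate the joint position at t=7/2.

  seg 0: a=-3 b=9440/1611 c=0 d=-5144/14499
  seg 1: a=5 b=-5992/1611 c=-5144/1611 d=1027/537
  seg 2: a=0 b=-7037/1611 c=4099/1611 d=-77/179
  seg 3: a=-2 b=1043/1611 c=-59/1611 d=208/14499
  seg 4: a=0 b=1313/1611 c=149/1611 d=-149/14499
S(7/2) = 33265/12888

Δ: Δ0=8/3, Δ1=-5, Δ2=-1, Δ3=2/3, Δ4=1
row 1: diag=8, rhs=-46; c'=1/8, d'=-23/4
row 2: denom=6−1·1/8=47/8; d'=(24−1·-23/4)/(47/8)=238/47
row 3: denom=10−2·16/47=438/47; d'=(10−2·238/47)/(438/47)=-1/73
row 4: denom=12−3·47/146=1611/146; d'=(2−3·-1/73)/(1611/146)=298/1611
back: M4=298/1611
back: M3=-1/73−47/146·298/1611=-118/1611
back: M2=238/47−16/47·-118/1611=8198/1611
back: M1=-23/4−1/8·8198/1611=-10288/1611
M: M0=0, M1=-10288/1611, M2=8198/1611, M3=-118/1611, M4=298/1611, M5=0
seg 0: a=-3, c=M0/2=0, d=(M1−M0)/(6·3)=-5144/14499, b=Δ0−h0·(2M0+M1)/6=9440/1611
seg 1: a=5, c=M1/2=-5144/1611, d=(M2−M1)/(6·1)=1027/537, b=Δ1−h1·(2M1+M2)/6=-5992/1611
seg 2: a=0, c=M2/2=4099/1611, d=(M3−M2)/(6·2)=-77/179, b=Δ2−h2·(2M2+M3)/6=-7037/1611
seg 3: a=-2, c=M3/2=-59/1611, d=(M4−M3)/(6·3)=208/14499, b=Δ3−h3·(2M3+M4)/6=1043/1611
seg 4: a=0, c=M4/2=149/1611, d=(M5−M4)/(6·3)=-149/14499, b=Δ4−h4·(2M4+M5)/6=1313/1611
t_q=7/2 → seg 1, τ=1/2; S=5+-5992/1611·τ+-5144/1611·τ²+1027/537·τ³=33265/12888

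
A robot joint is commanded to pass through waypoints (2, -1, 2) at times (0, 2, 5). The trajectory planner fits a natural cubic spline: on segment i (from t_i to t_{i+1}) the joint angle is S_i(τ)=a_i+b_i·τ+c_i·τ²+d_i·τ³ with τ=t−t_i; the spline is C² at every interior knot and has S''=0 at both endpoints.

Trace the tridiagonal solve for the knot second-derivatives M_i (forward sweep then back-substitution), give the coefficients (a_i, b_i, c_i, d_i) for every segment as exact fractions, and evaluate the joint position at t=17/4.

Δ: Δ0=-3/2, Δ1=1
row 1: diag=10, rhs=15; c'=3/10, d'=3/2
back: M1=3/2
M: M0=0, M1=3/2, M2=0
seg 0: a=2, c=M0/2=0, d=(M1−M0)/(6·2)=1/8, b=Δ0−h0·(2M0+M1)/6=-2
seg 1: a=-1, c=M1/2=3/4, d=(M2−M1)/(6·3)=-1/12, b=Δ1−h1·(2M1+M2)/6=-1/2
t_q=17/4 → seg 1, τ=9/4; S=-1+-1/2·τ+3/4·τ²+-1/12·τ³=185/256

  seg 0: a=2 b=-2 c=0 d=1/8
  seg 1: a=-1 b=-1/2 c=3/4 d=-1/12
S(17/4) = 185/256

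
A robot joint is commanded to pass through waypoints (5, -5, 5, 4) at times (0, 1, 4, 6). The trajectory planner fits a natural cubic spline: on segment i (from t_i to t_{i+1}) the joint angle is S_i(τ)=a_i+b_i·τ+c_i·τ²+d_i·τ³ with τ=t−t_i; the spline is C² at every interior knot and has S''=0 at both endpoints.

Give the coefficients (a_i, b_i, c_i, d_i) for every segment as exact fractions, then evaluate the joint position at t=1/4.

  seg 0: a=5 b=-5129/426 c=0 d=869/426
  seg 1: a=-5 b=-1261/213 c=869/142 d=-431/426
  seg 2: a=5 b=1483/426 c=-212/71 d=106/213
S(1/4) = 18375/9088

Δ: Δ0=-10, Δ1=10/3, Δ2=-1/2
row 1: diag=8, rhs=80; c'=3/8, d'=10
row 2: denom=10−3·3/8=71/8; d'=(-23−3·10)/(71/8)=-424/71
back: M2=-424/71
back: M1=10−3/8·-424/71=869/71
M: M0=0, M1=869/71, M2=-424/71, M3=0
seg 0: a=5, c=M0/2=0, d=(M1−M0)/(6·1)=869/426, b=Δ0−h0·(2M0+M1)/6=-5129/426
seg 1: a=-5, c=M1/2=869/142, d=(M2−M1)/(6·3)=-431/426, b=Δ1−h1·(2M1+M2)/6=-1261/213
seg 2: a=5, c=M2/2=-212/71, d=(M3−M2)/(6·2)=106/213, b=Δ2−h2·(2M2+M3)/6=1483/426
t_q=1/4 → seg 0, τ=1/4; S=5+-5129/426·τ+0·τ²+869/426·τ³=18375/9088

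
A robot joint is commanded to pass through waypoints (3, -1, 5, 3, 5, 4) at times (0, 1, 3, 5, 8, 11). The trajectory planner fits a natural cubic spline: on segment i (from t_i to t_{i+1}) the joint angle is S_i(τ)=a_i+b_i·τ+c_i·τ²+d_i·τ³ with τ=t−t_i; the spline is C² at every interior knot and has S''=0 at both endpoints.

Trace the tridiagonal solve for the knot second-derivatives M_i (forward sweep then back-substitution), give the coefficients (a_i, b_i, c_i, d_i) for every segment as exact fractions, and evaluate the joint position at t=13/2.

Δ: Δ0=-4, Δ1=3, Δ2=-1, Δ3=2/3, Δ4=-1/3
row 1: diag=6, rhs=42; c'=1/3, d'=7
row 2: denom=8−2·1/3=22/3; d'=(-24−2·7)/(22/3)=-57/11
row 3: denom=10−2·3/11=104/11; d'=(10−2·-57/11)/(104/11)=28/13
row 4: denom=12−3·33/104=1149/104; d'=(-6−3·28/13)/(1149/104)=-432/383
back: M4=-432/383
back: M3=28/13−33/104·-432/383=962/383
back: M2=-57/11−3/11·962/383=-2247/383
back: M1=7−1/3·-2247/383=3430/383
M: M0=0, M1=3430/383, M2=-2247/383, M3=962/383, M4=-432/383, M5=0
seg 0: a=3, c=M0/2=0, d=(M1−M0)/(6·1)=1715/1149, b=Δ0−h0·(2M0+M1)/6=-6311/1149
seg 1: a=-1, c=M1/2=1715/383, d=(M2−M1)/(6·2)=-5677/4596, b=Δ1−h1·(2M1+M2)/6=-1166/1149
seg 2: a=5, c=M2/2=-2247/766, d=(M3−M2)/(6·2)=3209/4596, b=Δ2−h2·(2M2+M3)/6=2383/1149
seg 3: a=3, c=M3/2=481/383, d=(M4−M3)/(6·3)=-697/3447, b=Δ3−h3·(2M3+M4)/6=-1472/1149
seg 4: a=5, c=M4/2=-216/383, d=(M5−M4)/(6·3)=24/383, b=Δ4−h4·(2M4+M5)/6=913/1149
t_q=13/2 → seg 3, τ=3/2; S=3+-1472/1149·τ+481/383·τ²+-697/3447·τ³=9871/3064

  seg 0: a=3 b=-6311/1149 c=0 d=1715/1149
  seg 1: a=-1 b=-1166/1149 c=1715/383 d=-5677/4596
  seg 2: a=5 b=2383/1149 c=-2247/766 d=3209/4596
  seg 3: a=3 b=-1472/1149 c=481/383 d=-697/3447
  seg 4: a=5 b=913/1149 c=-216/383 d=24/383
S(13/2) = 9871/3064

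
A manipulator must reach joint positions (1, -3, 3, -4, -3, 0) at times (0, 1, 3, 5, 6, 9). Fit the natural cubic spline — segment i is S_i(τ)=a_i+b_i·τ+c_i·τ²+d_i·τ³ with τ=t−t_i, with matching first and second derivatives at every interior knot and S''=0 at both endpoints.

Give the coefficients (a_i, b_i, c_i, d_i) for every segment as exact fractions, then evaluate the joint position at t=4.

  seg 0: a=1 b=-10667/1876 c=0 d=3163/1876
  seg 1: a=-3 b=-589/938 c=9489/1876 d=-3043/1876
  seg 2: a=3 b=131/938 c=-8769/1876 d=765/536
  seg 3: a=-4 b=-671/469 c=1824/469 d=-684/469
  seg 4: a=-3 b=925/469 c=-228/469 d=76/1407
S(4) = -403/3752

Δ: Δ0=-4, Δ1=3, Δ2=-7/2, Δ3=1, Δ4=1
row 1: diag=6, rhs=42; c'=1/3, d'=7
row 2: denom=8−2·1/3=22/3; d'=(-39−2·7)/(22/3)=-159/22
row 3: denom=6−2·3/11=60/11; d'=(27−2·-159/22)/(60/11)=38/5
row 4: denom=8−1·11/60=469/60; d'=(0−1·38/5)/(469/60)=-456/469
back: M4=-456/469
back: M3=38/5−11/60·-456/469=3648/469
back: M2=-159/22−3/11·3648/469=-8769/938
back: M1=7−1/3·-8769/938=9489/938
M: M0=0, M1=9489/938, M2=-8769/938, M3=3648/469, M4=-456/469, M5=0
seg 0: a=1, c=M0/2=0, d=(M1−M0)/(6·1)=3163/1876, b=Δ0−h0·(2M0+M1)/6=-10667/1876
seg 1: a=-3, c=M1/2=9489/1876, d=(M2−M1)/(6·2)=-3043/1876, b=Δ1−h1·(2M1+M2)/6=-589/938
seg 2: a=3, c=M2/2=-8769/1876, d=(M3−M2)/(6·2)=765/536, b=Δ2−h2·(2M2+M3)/6=131/938
seg 3: a=-4, c=M3/2=1824/469, d=(M4−M3)/(6·1)=-684/469, b=Δ3−h3·(2M3+M4)/6=-671/469
seg 4: a=-3, c=M4/2=-228/469, d=(M5−M4)/(6·3)=76/1407, b=Δ4−h4·(2M4+M5)/6=925/469
t_q=4 → seg 2, τ=1; S=3+131/938·τ+-8769/1876·τ²+765/536·τ³=-403/3752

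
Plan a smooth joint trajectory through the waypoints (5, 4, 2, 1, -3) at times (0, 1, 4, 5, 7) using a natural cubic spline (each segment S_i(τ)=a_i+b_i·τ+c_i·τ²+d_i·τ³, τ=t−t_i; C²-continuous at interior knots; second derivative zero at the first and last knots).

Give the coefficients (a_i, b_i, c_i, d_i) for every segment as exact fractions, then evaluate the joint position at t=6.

Δ: Δ0=-1, Δ1=-2/3, Δ2=-1, Δ3=-2
row 1: diag=8, rhs=2; c'=3/8, d'=1/4
row 2: denom=8−3·3/8=55/8; d'=(-2−3·1/4)/(55/8)=-2/5
row 3: denom=6−1·8/55=322/55; d'=(-6−1·-2/5)/(322/55)=-22/23
back: M3=-22/23
back: M2=-2/5−8/55·-22/23=-6/23
back: M1=1/4−3/8·-6/23=8/23
M: M0=0, M1=8/23, M2=-6/23, M3=-22/23, M4=0
seg 0: a=5, c=M0/2=0, d=(M1−M0)/(6·1)=4/69, b=Δ0−h0·(2M0+M1)/6=-73/69
seg 1: a=4, c=M1/2=4/23, d=(M2−M1)/(6·3)=-7/207, b=Δ1−h1·(2M1+M2)/6=-61/69
seg 2: a=2, c=M2/2=-3/23, d=(M3−M2)/(6·1)=-8/69, b=Δ2−h2·(2M2+M3)/6=-52/69
seg 3: a=1, c=M3/2=-11/23, d=(M4−M3)/(6·2)=11/138, b=Δ3−h3·(2M3+M4)/6=-94/69
t_q=6 → seg 3, τ=1; S=1+-94/69·τ+-11/23·τ²+11/138·τ³=-35/46

  seg 0: a=5 b=-73/69 c=0 d=4/69
  seg 1: a=4 b=-61/69 c=4/23 d=-7/207
  seg 2: a=2 b=-52/69 c=-3/23 d=-8/69
  seg 3: a=1 b=-94/69 c=-11/23 d=11/138
S(6) = -35/46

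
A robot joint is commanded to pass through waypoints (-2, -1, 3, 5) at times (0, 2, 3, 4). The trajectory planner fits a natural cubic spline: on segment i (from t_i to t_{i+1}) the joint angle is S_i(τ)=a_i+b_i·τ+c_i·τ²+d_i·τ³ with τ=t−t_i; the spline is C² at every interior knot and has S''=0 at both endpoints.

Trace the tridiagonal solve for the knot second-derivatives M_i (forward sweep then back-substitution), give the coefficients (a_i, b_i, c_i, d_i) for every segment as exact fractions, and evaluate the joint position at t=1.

Δ: Δ0=1/2, Δ1=4, Δ2=2
row 1: diag=6, rhs=21; c'=1/6, d'=7/2
row 2: denom=4−1·1/6=23/6; d'=(-12−1·7/2)/(23/6)=-93/23
back: M2=-93/23
back: M1=7/2−1/6·-93/23=96/23
M: M0=0, M1=96/23, M2=-93/23, M3=0
seg 0: a=-2, c=M0/2=0, d=(M1−M0)/(6·2)=8/23, b=Δ0−h0·(2M0+M1)/6=-41/46
seg 1: a=-1, c=M1/2=48/23, d=(M2−M1)/(6·1)=-63/46, b=Δ1−h1·(2M1+M2)/6=151/46
seg 2: a=3, c=M2/2=-93/46, d=(M3−M2)/(6·1)=31/46, b=Δ2−h2·(2M2+M3)/6=77/23
t_q=1 → seg 0, τ=1; S=-2+-41/46·τ+0·τ²+8/23·τ³=-117/46

  seg 0: a=-2 b=-41/46 c=0 d=8/23
  seg 1: a=-1 b=151/46 c=48/23 d=-63/46
  seg 2: a=3 b=77/23 c=-93/46 d=31/46
S(1) = -117/46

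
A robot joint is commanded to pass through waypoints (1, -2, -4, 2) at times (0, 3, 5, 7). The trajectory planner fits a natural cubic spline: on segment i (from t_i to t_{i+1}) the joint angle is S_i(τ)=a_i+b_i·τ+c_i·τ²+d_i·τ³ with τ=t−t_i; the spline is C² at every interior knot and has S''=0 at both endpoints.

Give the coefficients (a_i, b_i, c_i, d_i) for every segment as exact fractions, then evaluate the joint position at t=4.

Δ: Δ0=-1, Δ1=-1, Δ2=3
row 1: diag=10, rhs=0; c'=1/5, d'=0
row 2: denom=8−2·1/5=38/5; d'=(24−2·0)/(38/5)=60/19
back: M2=60/19
back: M1=0−1/5·60/19=-12/19
M: M0=0, M1=-12/19, M2=60/19, M3=0
seg 0: a=1, c=M0/2=0, d=(M1−M0)/(6·3)=-2/57, b=Δ0−h0·(2M0+M1)/6=-13/19
seg 1: a=-2, c=M1/2=-6/19, d=(M2−M1)/(6·2)=6/19, b=Δ1−h1·(2M1+M2)/6=-31/19
seg 2: a=-4, c=M2/2=30/19, d=(M3−M2)/(6·2)=-5/19, b=Δ2−h2·(2M2+M3)/6=17/19
t_q=4 → seg 1, τ=1; S=-2+-31/19·τ+-6/19·τ²+6/19·τ³=-69/19

  seg 0: a=1 b=-13/19 c=0 d=-2/57
  seg 1: a=-2 b=-31/19 c=-6/19 d=6/19
  seg 2: a=-4 b=17/19 c=30/19 d=-5/19
S(4) = -69/19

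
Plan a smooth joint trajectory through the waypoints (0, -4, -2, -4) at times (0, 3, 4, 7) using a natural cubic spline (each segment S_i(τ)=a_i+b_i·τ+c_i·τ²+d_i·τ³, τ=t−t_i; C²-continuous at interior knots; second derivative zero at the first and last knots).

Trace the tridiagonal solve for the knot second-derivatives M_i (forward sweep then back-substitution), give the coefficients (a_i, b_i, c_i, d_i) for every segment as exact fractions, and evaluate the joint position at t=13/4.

  seg 0: a=0 b=-172/63 c=0 d=88/567
  seg 1: a=-4 b=92/63 c=88/63 d=-6/7
  seg 2: a=-2 b=106/63 c=-74/63 d=74/567
S(13/4) = -2393/672

Δ: Δ0=-4/3, Δ1=2, Δ2=-2/3
row 1: diag=8, rhs=20; c'=1/8, d'=5/2
row 2: denom=8−1·1/8=63/8; d'=(-16−1·5/2)/(63/8)=-148/63
back: M2=-148/63
back: M1=5/2−1/8·-148/63=176/63
M: M0=0, M1=176/63, M2=-148/63, M3=0
seg 0: a=0, c=M0/2=0, d=(M1−M0)/(6·3)=88/567, b=Δ0−h0·(2M0+M1)/6=-172/63
seg 1: a=-4, c=M1/2=88/63, d=(M2−M1)/(6·1)=-6/7, b=Δ1−h1·(2M1+M2)/6=92/63
seg 2: a=-2, c=M2/2=-74/63, d=(M3−M2)/(6·3)=74/567, b=Δ2−h2·(2M2+M3)/6=106/63
t_q=13/4 → seg 1, τ=1/4; S=-4+92/63·τ+88/63·τ²+-6/7·τ³=-2393/672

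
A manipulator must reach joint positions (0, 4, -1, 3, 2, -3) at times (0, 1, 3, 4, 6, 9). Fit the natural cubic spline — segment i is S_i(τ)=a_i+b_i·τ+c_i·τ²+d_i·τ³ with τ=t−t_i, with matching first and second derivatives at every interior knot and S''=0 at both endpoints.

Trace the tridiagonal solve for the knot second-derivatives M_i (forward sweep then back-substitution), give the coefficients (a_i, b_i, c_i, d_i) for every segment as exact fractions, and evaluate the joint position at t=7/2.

Δ: Δ0=4, Δ1=-5/2, Δ2=4, Δ3=-1/2, Δ4=-5/3
row 1: diag=6, rhs=-39; c'=1/3, d'=-13/2
row 2: denom=6−2·1/3=16/3; d'=(39−2·-13/2)/(16/3)=39/4
row 3: denom=6−1·3/16=93/16; d'=(-27−1·39/4)/(93/16)=-196/31
row 4: denom=10−2·32/93=866/93; d'=(-7−2·-196/31)/(866/93)=525/866
back: M4=525/866
back: M3=-196/31−32/93·525/866=-2828/433
back: M2=39/4−3/16·-2828/433=4752/433
back: M1=-13/2−1/3·4752/433=-8797/866
M: M0=0, M1=-8797/866, M2=4752/433, M3=-2828/433, M4=525/866, M5=0
seg 0: a=0, c=M0/2=0, d=(M1−M0)/(6·1)=-8797/5196, b=Δ0−h0·(2M0+M1)/6=29581/5196
seg 1: a=4, c=M1/2=-8797/1732, d=(M2−M1)/(6·2)=18301/10392, b=Δ1−h1·(2M1+M2)/6=1595/2598
seg 2: a=-1, c=M2/2=2376/433, d=(M3−M2)/(6·1)=-3790/1299, b=Δ2−h2·(2M2+M3)/6=1858/1299
seg 3: a=3, c=M3/2=-1414/433, d=(M4−M3)/(6·2)=6181/10392, b=Δ3−h3·(2M3+M4)/6=4744/1299
seg 4: a=2, c=M4/2=525/1732, d=(M5−M4)/(6·3)=-175/5196, b=Δ4−h4·(2M4+M5)/6=-5905/2598
t_q=7/2 → seg 2, τ=1/2; S=-1+1858/1299·τ+2376/433·τ²+-3790/1299·τ³=1251/1732

  seg 0: a=0 b=29581/5196 c=0 d=-8797/5196
  seg 1: a=4 b=1595/2598 c=-8797/1732 d=18301/10392
  seg 2: a=-1 b=1858/1299 c=2376/433 d=-3790/1299
  seg 3: a=3 b=4744/1299 c=-1414/433 d=6181/10392
  seg 4: a=2 b=-5905/2598 c=525/1732 d=-175/5196
S(7/2) = 1251/1732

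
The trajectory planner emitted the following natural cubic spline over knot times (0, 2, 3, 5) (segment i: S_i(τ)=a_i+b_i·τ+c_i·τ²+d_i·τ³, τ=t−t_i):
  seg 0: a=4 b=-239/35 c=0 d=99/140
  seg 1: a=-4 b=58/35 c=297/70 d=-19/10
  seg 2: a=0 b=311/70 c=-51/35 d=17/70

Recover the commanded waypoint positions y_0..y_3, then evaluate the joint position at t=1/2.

y_0=4 y_1=-4 y_2=0 y_3=5
S(1/2) = 151/224

y_0 = S_0(0) = a_0 = 4
y_1 = S_1(0) = a_1 = -4
y_2 = S_2(0) = a_2 = 0
y_3 = S_2(2) = 5
t_q=1/2 is in segment 0 (τ=1/2); S_0(τ)=151/224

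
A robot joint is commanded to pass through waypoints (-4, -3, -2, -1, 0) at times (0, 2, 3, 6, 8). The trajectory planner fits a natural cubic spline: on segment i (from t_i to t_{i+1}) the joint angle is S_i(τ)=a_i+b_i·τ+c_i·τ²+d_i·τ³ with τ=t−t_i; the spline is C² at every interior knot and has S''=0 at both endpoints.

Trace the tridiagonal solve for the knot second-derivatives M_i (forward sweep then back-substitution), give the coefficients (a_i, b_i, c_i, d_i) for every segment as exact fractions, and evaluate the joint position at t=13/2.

  seg 0: a=-4 b=23/78 c=0 d=2/39
  seg 1: a=-3 b=71/78 c=4/13 d=-17/78
  seg 2: a=-2 b=34/39 c=-9/26 d=1/18
  seg 3: a=-1 b=23/78 c=2/13 d=-1/39
S(13/2) = -85/104

Δ: Δ0=1/2, Δ1=1, Δ2=1/3, Δ3=1/2
row 1: diag=6, rhs=3; c'=1/6, d'=1/2
row 2: denom=8−1·1/6=47/6; d'=(-4−1·1/2)/(47/6)=-27/47
row 3: denom=10−3·18/47=416/47; d'=(1−3·-27/47)/(416/47)=4/13
back: M3=4/13
back: M2=-27/47−18/47·4/13=-9/13
back: M1=1/2−1/6·-9/13=8/13
M: M0=0, M1=8/13, M2=-9/13, M3=4/13, M4=0
seg 0: a=-4, c=M0/2=0, d=(M1−M0)/(6·2)=2/39, b=Δ0−h0·(2M0+M1)/6=23/78
seg 1: a=-3, c=M1/2=4/13, d=(M2−M1)/(6·1)=-17/78, b=Δ1−h1·(2M1+M2)/6=71/78
seg 2: a=-2, c=M2/2=-9/26, d=(M3−M2)/(6·3)=1/18, b=Δ2−h2·(2M2+M3)/6=34/39
seg 3: a=-1, c=M3/2=2/13, d=(M4−M3)/(6·2)=-1/39, b=Δ3−h3·(2M3+M4)/6=23/78
t_q=13/2 → seg 3, τ=1/2; S=-1+23/78·τ+2/13·τ²+-1/39·τ³=-85/104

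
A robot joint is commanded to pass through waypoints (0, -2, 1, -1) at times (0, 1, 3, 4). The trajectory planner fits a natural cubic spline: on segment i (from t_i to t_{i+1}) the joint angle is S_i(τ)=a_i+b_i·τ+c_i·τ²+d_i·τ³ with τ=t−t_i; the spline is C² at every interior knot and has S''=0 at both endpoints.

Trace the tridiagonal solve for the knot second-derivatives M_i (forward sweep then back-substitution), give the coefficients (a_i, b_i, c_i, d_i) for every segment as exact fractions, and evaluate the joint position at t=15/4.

  seg 0: a=0 b=-23/8 c=0 d=7/8
  seg 1: a=-2 b=-1/4 c=21/8 d=-7/8
  seg 2: a=1 b=-1/4 c=-21/8 d=7/8
S(15/4) = -151/512

Δ: Δ0=-2, Δ1=3/2, Δ2=-2
row 1: diag=6, rhs=21; c'=1/3, d'=7/2
row 2: denom=6−2·1/3=16/3; d'=(-21−2·7/2)/(16/3)=-21/4
back: M2=-21/4
back: M1=7/2−1/3·-21/4=21/4
M: M0=0, M1=21/4, M2=-21/4, M3=0
seg 0: a=0, c=M0/2=0, d=(M1−M0)/(6·1)=7/8, b=Δ0−h0·(2M0+M1)/6=-23/8
seg 1: a=-2, c=M1/2=21/8, d=(M2−M1)/(6·2)=-7/8, b=Δ1−h1·(2M1+M2)/6=-1/4
seg 2: a=1, c=M2/2=-21/8, d=(M3−M2)/(6·1)=7/8, b=Δ2−h2·(2M2+M3)/6=-1/4
t_q=15/4 → seg 2, τ=3/4; S=1+-1/4·τ+-21/8·τ²+7/8·τ³=-151/512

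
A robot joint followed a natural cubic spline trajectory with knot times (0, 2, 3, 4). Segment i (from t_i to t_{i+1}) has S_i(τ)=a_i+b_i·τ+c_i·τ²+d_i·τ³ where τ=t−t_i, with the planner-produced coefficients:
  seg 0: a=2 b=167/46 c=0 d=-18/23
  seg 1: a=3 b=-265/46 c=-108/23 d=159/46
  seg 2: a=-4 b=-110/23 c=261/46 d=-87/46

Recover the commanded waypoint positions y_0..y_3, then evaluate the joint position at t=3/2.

y_0=2 y_1=3 y_2=-4 y_3=-5
S(3/2) = 221/46

y_0 = S_0(0) = a_0 = 2
y_1 = S_1(0) = a_1 = 3
y_2 = S_2(0) = a_2 = -4
y_3 = S_2(1) = -5
t_q=3/2 is in segment 0 (τ=3/2); S_0(τ)=221/46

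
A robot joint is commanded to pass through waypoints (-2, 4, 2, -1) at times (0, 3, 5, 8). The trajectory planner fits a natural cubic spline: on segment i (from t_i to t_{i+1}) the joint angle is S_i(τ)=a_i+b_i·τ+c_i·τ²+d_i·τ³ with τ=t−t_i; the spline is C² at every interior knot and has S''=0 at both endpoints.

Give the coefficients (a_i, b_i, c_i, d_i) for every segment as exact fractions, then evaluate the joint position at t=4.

  seg 0: a=-2 b=47/16 c=0 d=-5/48
  seg 1: a=4 b=1/8 c=-15/16 d=3/16
  seg 2: a=2 b=-11/8 c=3/16 d=-1/48
S(4) = 27/8

Δ: Δ0=2, Δ1=-1, Δ2=-1
row 1: diag=10, rhs=-18; c'=1/5, d'=-9/5
row 2: denom=10−2·1/5=48/5; d'=(0−2·-9/5)/(48/5)=3/8
back: M2=3/8
back: M1=-9/5−1/5·3/8=-15/8
M: M0=0, M1=-15/8, M2=3/8, M3=0
seg 0: a=-2, c=M0/2=0, d=(M1−M0)/(6·3)=-5/48, b=Δ0−h0·(2M0+M1)/6=47/16
seg 1: a=4, c=M1/2=-15/16, d=(M2−M1)/(6·2)=3/16, b=Δ1−h1·(2M1+M2)/6=1/8
seg 2: a=2, c=M2/2=3/16, d=(M3−M2)/(6·3)=-1/48, b=Δ2−h2·(2M2+M3)/6=-11/8
t_q=4 → seg 1, τ=1; S=4+1/8·τ+-15/16·τ²+3/16·τ³=27/8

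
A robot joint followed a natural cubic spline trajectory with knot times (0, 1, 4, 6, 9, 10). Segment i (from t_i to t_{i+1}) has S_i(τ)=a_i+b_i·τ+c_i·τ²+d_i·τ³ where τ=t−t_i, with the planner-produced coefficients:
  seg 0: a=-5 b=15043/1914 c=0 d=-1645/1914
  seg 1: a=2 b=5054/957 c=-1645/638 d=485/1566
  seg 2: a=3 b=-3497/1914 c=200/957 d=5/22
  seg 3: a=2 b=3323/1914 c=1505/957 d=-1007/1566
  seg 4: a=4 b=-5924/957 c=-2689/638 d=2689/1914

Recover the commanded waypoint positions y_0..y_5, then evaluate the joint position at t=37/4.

y_0=-5 y_1=2 y_2=3 y_3=2 y_4=4 y_5=-5
S(37/4) = 90279/40832

y_0 = S_0(0) = a_0 = -5
y_1 = S_1(0) = a_1 = 2
y_2 = S_2(0) = a_2 = 3
y_3 = S_3(0) = a_3 = 2
y_4 = S_4(0) = a_4 = 4
y_5 = S_4(1) = -5
t_q=37/4 is in segment 4 (τ=1/4); S_4(τ)=90279/40832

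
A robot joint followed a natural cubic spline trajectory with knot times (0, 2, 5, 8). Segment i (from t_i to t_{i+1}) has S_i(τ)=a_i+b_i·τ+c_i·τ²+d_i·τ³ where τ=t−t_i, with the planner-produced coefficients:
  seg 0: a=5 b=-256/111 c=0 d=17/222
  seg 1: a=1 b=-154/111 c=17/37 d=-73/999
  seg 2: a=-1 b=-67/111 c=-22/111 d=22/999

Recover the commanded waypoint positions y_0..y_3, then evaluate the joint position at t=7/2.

y_0=5 y_1=1 y_2=-1 y_3=-4
S(7/2) = -87/296

y_0 = S_0(0) = a_0 = 5
y_1 = S_1(0) = a_1 = 1
y_2 = S_2(0) = a_2 = -1
y_3 = S_2(3) = -4
t_q=7/2 is in segment 1 (τ=3/2); S_1(τ)=-87/296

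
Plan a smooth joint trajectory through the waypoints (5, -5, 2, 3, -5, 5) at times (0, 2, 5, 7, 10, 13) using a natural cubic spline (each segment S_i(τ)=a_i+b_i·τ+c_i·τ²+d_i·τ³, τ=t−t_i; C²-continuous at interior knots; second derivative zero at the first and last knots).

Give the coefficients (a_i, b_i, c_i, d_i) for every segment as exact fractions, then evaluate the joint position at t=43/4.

Δ: Δ0=-5, Δ1=7/3, Δ2=1/2, Δ3=-8/3, Δ4=10/3
row 1: diag=10, rhs=44; c'=3/10, d'=22/5
row 2: denom=10−3·3/10=91/10; d'=(-11−3·22/5)/(91/10)=-242/91
row 3: denom=10−2·20/91=870/91; d'=(-19−2·-242/91)/(870/91)=-83/58
row 4: denom=12−3·91/290=3207/290; d'=(36−3·-83/58)/(3207/290)=3895/1069
back: M4=3895/1069
back: M3=-83/58−91/290·3895/1069=-2752/1069
back: M2=-242/91−20/91·-2752/1069=-2238/1069
back: M1=22/5−3/10·-2238/1069=5375/1069
M: M0=0, M1=5375/1069, M2=-2238/1069, M3=-2752/1069, M4=3895/1069, M5=0
seg 0: a=5, c=M0/2=0, d=(M1−M0)/(6·2)=5375/12828, b=Δ0−h0·(2M0+M1)/6=-21410/3207
seg 1: a=-5, c=M1/2=5375/2138, d=(M2−M1)/(6·3)=-7613/19242, b=Δ1−h1·(2M1+M2)/6=-5285/3207
seg 2: a=2, c=M2/2=-1119/1069, d=(M3−M2)/(6·2)=-257/6414, b=Δ2−h2·(2M2+M3)/6=17663/6414
seg 3: a=3, c=M3/2=-1376/1069, d=(M4−M3)/(6·3)=6647/19242, b=Δ3−h3·(2M3+M4)/6=-12277/6414
seg 4: a=-5, c=M4/2=3895/2138, d=(M5−M4)/(6·3)=-3895/19242, b=Δ4−h4·(2M4+M5)/6=-995/3207
t_q=43/4 → seg 4, τ=3/4; S=-5+-995/3207·τ+3895/2138·τ²+-3895/19242·τ³=-587465/136832

  seg 0: a=5 b=-21410/3207 c=0 d=5375/12828
  seg 1: a=-5 b=-5285/3207 c=5375/2138 d=-7613/19242
  seg 2: a=2 b=17663/6414 c=-1119/1069 d=-257/6414
  seg 3: a=3 b=-12277/6414 c=-1376/1069 d=6647/19242
  seg 4: a=-5 b=-995/3207 c=3895/2138 d=-3895/19242
S(43/4) = -587465/136832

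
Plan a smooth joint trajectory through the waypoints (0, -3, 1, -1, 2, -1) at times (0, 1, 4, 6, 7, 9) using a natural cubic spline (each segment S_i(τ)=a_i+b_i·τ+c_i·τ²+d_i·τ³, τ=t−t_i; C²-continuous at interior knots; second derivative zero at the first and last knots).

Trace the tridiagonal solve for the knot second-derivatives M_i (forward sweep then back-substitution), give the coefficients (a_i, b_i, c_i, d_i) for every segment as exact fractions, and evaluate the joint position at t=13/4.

Δ: Δ0=-3, Δ1=4/3, Δ2=-1, Δ3=3, Δ4=-3/2
row 1: diag=8, rhs=26; c'=3/8, d'=13/4
row 2: denom=10−3·3/8=71/8; d'=(-14−3·13/4)/(71/8)=-190/71
row 3: denom=6−2·16/71=394/71; d'=(24−2·-190/71)/(394/71)=1042/197
row 4: denom=6−1·71/394=2293/394; d'=(-27−1·1042/197)/(2293/394)=-12722/2293
back: M4=-12722/2293
back: M3=1042/197−71/394·-12722/2293=14421/2293
back: M2=-190/71−16/71·14421/2293=-9386/2293
back: M1=13/4−3/8·-9386/2293=10972/2293
M: M0=0, M1=10972/2293, M2=-9386/2293, M3=14421/2293, M4=-12722/2293, M5=0
seg 0: a=0, c=M0/2=0, d=(M1−M0)/(6·1)=5486/6879, b=Δ0−h0·(2M0+M1)/6=-26123/6879
seg 1: a=-3, c=M1/2=5486/2293, d=(M2−M1)/(6·3)=-1131/2293, b=Δ1−h1·(2M1+M2)/6=-9665/6879
seg 2: a=1, c=M2/2=-4693/2293, d=(M3−M2)/(6·2)=23807/27516, b=Δ2−h2·(2M2+M3)/6=-2528/6879
seg 3: a=-1, c=M3/2=14421/4586, d=(M4−M3)/(6·1)=-27143/13758, b=Δ3−h3·(2M3+M4)/6=12577/6879
seg 4: a=2, c=M4/2=-6361/2293, d=(M5−M4)/(6·2)=6361/13758, b=Δ4−h4·(2M4+M5)/6=30251/13758
t_q=13/4 → seg 1, τ=9/4; S=-3+-9665/6879·τ+5486/2293·τ²+-1131/2293·τ³=48789/146752

  seg 0: a=0 b=-26123/6879 c=0 d=5486/6879
  seg 1: a=-3 b=-9665/6879 c=5486/2293 d=-1131/2293
  seg 2: a=1 b=-2528/6879 c=-4693/2293 d=23807/27516
  seg 3: a=-1 b=12577/6879 c=14421/4586 d=-27143/13758
  seg 4: a=2 b=30251/13758 c=-6361/2293 d=6361/13758
S(13/4) = 48789/146752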